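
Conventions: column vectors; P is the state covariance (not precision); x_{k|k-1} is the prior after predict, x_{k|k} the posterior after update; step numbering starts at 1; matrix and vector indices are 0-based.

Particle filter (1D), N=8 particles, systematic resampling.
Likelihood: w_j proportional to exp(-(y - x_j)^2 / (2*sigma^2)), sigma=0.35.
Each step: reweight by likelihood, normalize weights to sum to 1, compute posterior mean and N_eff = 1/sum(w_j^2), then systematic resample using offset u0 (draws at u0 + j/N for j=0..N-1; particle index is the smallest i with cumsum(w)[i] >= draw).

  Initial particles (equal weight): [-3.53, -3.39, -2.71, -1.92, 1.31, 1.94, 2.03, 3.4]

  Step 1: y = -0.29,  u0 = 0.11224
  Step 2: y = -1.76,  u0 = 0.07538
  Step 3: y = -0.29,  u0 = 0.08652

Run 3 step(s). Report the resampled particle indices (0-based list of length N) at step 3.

resampled_idx = [0, 1, 2, 3, 4, 5, 6, 7]

step 1: w=[0.0000, 0.0000, 0.0000, 0.4024, 0.5976, 0.0000, 0.0000, 0.0000]  mean=0.0103  Neff=1.9267  idx=[3, 3, 3, 4, 4, 4, 4, 4]
step 2: w=[0.3333, 0.3333, 0.3333, 0.0000, 0.0000, 0.0000, 0.0000, 0.0000]  mean=-1.9200  Neff=3.0000  idx=[0, 0, 0, 1, 1, 2, 2, 2]
step 3: w=[0.1250, 0.1250, 0.1250, 0.1250, 0.1250, 0.1250, 0.1250, 0.1250]  mean=-1.9200  Neff=8.0000  idx=[0, 1, 2, 3, 4, 5, 6, 7]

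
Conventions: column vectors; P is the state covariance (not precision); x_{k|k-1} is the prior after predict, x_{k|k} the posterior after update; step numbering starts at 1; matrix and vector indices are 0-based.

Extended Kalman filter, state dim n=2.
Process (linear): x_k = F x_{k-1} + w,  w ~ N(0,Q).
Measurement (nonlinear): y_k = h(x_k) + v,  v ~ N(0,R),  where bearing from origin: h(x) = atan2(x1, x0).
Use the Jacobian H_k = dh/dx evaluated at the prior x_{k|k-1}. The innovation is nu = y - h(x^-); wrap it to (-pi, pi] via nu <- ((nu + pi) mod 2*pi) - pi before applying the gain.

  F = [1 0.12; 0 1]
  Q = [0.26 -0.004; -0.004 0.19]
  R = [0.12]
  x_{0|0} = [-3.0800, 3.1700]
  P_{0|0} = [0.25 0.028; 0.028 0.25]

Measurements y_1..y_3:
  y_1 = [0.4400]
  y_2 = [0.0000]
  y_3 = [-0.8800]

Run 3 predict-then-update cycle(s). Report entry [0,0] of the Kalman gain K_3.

K[0,0] = -1.0185

step 1: x^-=[-2.6996, 3.1700]  P^-=[0.5203 0.0540; 0.0540 0.4400]  H_jac=[-0.1828 -0.1557]  S=[0.1511]  K=[-0.6851; -0.5186]  nu=[-1.8362]  x^+=[-1.4416, 4.1224]  P^+=[0.4494 0.0003; 0.0003 0.3993]
step 2: x^-=[-0.9469, 4.1224]  P^-=[0.7152 0.0442; 0.0442 0.5893]  H_jac=[-0.2304 -0.0529]  S=[0.1607]  K=[-1.0400; -0.2575]  nu=[-1.7966]  x^+=[0.9216, 4.5850]  P^+=[0.5414 0.0012; 0.0012 0.5787]
step 3: x^-=[1.4718, 4.5850]  P^-=[0.8100 0.0666; 0.0666 0.7687]  H_jac=[-0.1977 0.0635]  S=[0.1531]  K=[-1.0185; 0.2327]  nu=[-2.1402]  x^+=[3.6516, 4.0870]  P^+=[0.6512 0.1029; 0.1029 0.7604]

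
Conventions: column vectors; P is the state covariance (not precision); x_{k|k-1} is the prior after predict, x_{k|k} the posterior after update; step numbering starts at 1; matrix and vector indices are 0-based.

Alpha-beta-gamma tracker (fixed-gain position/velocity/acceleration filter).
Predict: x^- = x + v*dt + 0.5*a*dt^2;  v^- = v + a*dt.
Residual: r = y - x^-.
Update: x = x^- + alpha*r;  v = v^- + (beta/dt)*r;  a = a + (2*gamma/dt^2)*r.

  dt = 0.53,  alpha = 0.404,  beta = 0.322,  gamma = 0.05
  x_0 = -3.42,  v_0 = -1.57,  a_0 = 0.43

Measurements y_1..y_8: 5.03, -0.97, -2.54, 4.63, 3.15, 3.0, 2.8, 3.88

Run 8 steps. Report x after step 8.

step 1: x_pred=-4.1917  r=9.2217  x^+=-0.4661  v^+=4.2605  a^+=3.7129
step 2: x_pred=2.3134  r=-3.2834  x^+=0.9869  v^+=4.2335  a^+=2.5440
step 3: x_pred=3.5880  r=-6.1280  x^+=1.1123  v^+=1.8588  a^+=0.3625
step 4: x_pred=2.1484  r=2.4816  x^+=3.1509  v^+=3.5586  a^+=1.2459
step 5: x_pred=5.2120  r=-2.0620  x^+=4.3790  v^+=2.9662  a^+=0.5118
step 6: x_pred=6.0229  r=-3.0229  x^+=4.8017  v^+=1.4009  a^+=-0.5643
step 7: x_pred=5.4649  r=-2.6649  x^+=4.3883  v^+=-0.5172  a^+=-1.5130
step 8: x_pred=3.9016  r=-0.0216  x^+=3.8929  v^+=-1.3323  a^+=-1.5207

x_post = 3.8929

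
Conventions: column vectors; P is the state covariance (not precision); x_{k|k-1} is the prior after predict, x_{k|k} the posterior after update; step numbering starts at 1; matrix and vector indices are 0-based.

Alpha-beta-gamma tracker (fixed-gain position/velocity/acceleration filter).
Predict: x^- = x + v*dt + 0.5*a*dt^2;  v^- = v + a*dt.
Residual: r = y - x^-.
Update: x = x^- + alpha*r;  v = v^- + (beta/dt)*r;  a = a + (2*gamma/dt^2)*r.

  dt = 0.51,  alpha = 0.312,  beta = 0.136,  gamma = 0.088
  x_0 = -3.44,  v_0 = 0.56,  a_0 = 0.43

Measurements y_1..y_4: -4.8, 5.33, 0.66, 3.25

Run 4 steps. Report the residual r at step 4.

step 1: x_pred=-3.0985  r=-1.7015  x^+=-3.6294  v^+=0.3256  a^+=-0.7214
step 2: x_pred=-3.5571  r=8.8871  x^+=-0.7843  v^+=2.3276  a^+=5.2922
step 3: x_pred=1.0910  r=-0.4310  x^+=0.9565  v^+=4.9117  a^+=5.0006
step 4: x_pred=4.1118  r=-0.8618  x^+=3.8429  v^+=7.2322  a^+=4.4175

resid = -0.8618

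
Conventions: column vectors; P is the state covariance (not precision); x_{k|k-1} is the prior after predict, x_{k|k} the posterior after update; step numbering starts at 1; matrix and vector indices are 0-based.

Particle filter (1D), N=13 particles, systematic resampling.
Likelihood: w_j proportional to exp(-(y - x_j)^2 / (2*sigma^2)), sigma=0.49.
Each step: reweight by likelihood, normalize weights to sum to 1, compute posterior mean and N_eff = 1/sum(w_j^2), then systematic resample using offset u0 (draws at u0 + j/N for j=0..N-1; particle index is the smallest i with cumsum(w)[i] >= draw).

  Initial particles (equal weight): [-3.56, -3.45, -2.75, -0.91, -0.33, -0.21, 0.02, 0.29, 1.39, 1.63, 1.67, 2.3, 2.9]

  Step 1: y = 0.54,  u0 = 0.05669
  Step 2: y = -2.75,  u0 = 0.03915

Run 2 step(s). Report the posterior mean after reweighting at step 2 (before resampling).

step 1: w=[0.0000, 0.0000, 0.0000, 0.0053, 0.0878, 0.1316, 0.2418, 0.3729, 0.0943, 0.0358, 0.0297, 0.0007, 0.0000]  mean=0.2921  Neff=4.2799  idx=[4, 5, 5, 6, 6, 6, 7, 7, 7, 7, 7, 8, 10]
step 2: w=[0.6054, 0.1753, 0.1753, 0.0138, 0.0138, 0.0138, 0.0005, 0.0005, 0.0005, 0.0005, 0.0005, 0.0000, 0.0000]  mean=-0.2718  Neff=2.3332  idx=[0, 0, 0, 0, 0, 0, 0, 0, 1, 1, 2, 2, 3]

post_mean = -0.2718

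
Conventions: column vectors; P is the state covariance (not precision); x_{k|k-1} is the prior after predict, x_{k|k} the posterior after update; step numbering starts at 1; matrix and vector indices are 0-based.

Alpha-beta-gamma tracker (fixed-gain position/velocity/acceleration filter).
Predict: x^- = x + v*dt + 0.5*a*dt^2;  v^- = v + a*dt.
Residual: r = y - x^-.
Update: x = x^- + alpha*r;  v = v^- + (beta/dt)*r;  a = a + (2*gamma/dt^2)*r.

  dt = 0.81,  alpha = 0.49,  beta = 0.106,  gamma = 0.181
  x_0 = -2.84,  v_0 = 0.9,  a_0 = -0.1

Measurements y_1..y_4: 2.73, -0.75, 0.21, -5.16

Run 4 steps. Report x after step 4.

step 1: x_pred=-2.1438  r=4.8738  x^+=0.2444  v^+=1.4568  a^+=2.5891
step 2: x_pred=2.2737  r=-3.0237  x^+=0.7921  v^+=3.1583  a^+=0.9208
step 3: x_pred=3.6524  r=-3.4424  x^+=1.9656  v^+=3.4536  a^+=-0.9785
step 4: x_pred=4.4420  r=-9.6020  x^+=-0.2630  v^+=1.4044  a^+=-6.2764

x_post = -0.2630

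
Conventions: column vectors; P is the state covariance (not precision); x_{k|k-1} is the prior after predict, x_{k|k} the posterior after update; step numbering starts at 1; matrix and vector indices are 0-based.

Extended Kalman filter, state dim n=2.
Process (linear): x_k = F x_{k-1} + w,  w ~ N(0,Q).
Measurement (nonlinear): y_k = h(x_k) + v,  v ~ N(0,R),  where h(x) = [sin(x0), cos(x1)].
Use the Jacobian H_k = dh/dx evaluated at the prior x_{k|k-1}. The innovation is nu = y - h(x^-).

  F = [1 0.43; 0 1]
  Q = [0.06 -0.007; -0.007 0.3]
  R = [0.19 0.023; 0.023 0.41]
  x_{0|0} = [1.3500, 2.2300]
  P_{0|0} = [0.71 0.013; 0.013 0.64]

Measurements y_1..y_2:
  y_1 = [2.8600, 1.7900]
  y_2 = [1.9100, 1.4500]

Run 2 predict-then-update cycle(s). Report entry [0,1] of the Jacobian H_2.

step 1: x^-=[2.3089, 2.2300]  P^-=[0.8995 0.2812; 0.2812 0.9400]  H_jac=[-0.6729 0.0000; 0.0000 -0.7905]  S=[0.5973 0.1726; 0.1726 0.9974]  K=[-0.9989 -0.0500; -0.1069 -0.7265]  nu=[2.1203, 2.4025]  x^+=[0.0707, 0.2579]  P^+=[0.2838 0.0550; 0.0550 0.3799]
step 2: x^-=[0.1816, 0.2579]  P^-=[0.4613 0.2114; 0.2114 0.6799]  H_jac=[0.9835 0.0000; 0.0000 -0.2551]  S=[0.6363 -0.0300; -0.0300 0.4542]  K=[0.7097 -0.0718; 0.3097 -0.3613]  nu=[1.7294, 0.4831]  x^+=[1.3743, 0.6190]  P^+=[0.1354 0.0514; 0.0514 0.5529]

H_jac[0,1] = 0.0000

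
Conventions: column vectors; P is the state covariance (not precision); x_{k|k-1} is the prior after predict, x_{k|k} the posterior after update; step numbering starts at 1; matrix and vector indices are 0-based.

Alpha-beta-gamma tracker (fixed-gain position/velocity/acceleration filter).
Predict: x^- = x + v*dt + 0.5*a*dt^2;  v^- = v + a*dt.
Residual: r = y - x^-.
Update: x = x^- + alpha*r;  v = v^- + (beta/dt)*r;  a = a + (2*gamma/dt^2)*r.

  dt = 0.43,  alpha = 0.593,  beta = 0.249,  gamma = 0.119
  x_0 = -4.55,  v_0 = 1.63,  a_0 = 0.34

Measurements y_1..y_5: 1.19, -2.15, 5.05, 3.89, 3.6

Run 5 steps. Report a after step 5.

a_post = -6.0977

step 1: x_pred=-3.8177  r=5.0077  x^+=-0.8481  v^+=4.6760  a^+=6.7858
step 2: x_pred=1.7899  r=-3.9399  x^+=-0.5465  v^+=5.3124  a^+=1.7144
step 3: x_pred=1.8964  r=3.1536  x^+=3.7665  v^+=7.8758  a^+=5.7737
step 4: x_pred=7.6868  r=-3.7968  x^+=5.4353  v^+=8.1598  a^+=0.8865
step 5: x_pred=9.0260  r=-5.4260  x^+=5.8084  v^+=5.3990  a^+=-6.0977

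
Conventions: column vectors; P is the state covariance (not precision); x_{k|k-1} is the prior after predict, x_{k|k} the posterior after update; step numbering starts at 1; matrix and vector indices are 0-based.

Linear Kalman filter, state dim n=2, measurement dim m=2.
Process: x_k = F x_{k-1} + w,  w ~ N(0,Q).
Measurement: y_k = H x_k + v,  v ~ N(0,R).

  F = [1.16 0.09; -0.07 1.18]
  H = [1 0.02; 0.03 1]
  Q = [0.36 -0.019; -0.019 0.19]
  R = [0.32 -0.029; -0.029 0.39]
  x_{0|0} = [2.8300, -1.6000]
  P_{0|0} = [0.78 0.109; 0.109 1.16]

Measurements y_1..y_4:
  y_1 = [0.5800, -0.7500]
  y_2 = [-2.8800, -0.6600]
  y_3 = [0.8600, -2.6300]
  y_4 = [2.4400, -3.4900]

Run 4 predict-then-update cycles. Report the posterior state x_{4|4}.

step 1: x^-=[3.1388, -2.0861]  P^-=[1.4417 0.1894; 0.1894 1.7910]  S=[1.7700 0.2396; 0.2396 2.1937]  K=[0.8143 0.0171; 0.0166 0.8172]  nu=[-2.5171, 1.2419]  x^+=[1.1103, -1.1130]  P^+=[0.2606 -0.0248; -0.0248 0.3190]
step 2: x^-=[1.1877, -1.3911]  P^-=[0.7081 -0.0400; -0.0400 0.6395]  S=[1.0267 -0.0350; -0.0350 1.0277]  K=[0.6890 0.0052; -0.0053 0.6209]  nu=[-4.0399, 0.6954]  x^+=[-1.5923, -0.9377]  P^+=[0.2208 -0.0246; -0.0246 0.2430]
step 3: x^-=[-1.9314, -0.9950]  P^-=[0.6540 -0.0446; -0.0446 0.5336]  S=[0.9724 -0.0433; -0.0433 0.9215]  K=[0.6718 0.0045; -0.0092 0.5771]  nu=[2.8113, -1.5771]  x^+=[-0.0498, -1.9310]  P^+=[0.2153 -0.0242; -0.0242 0.2261]
step 4: x^-=[-0.2315, -2.2751]  P^-=[0.6465 -0.0454; -0.0454 0.5098]  S=[0.9649 -0.0449; -0.0449 0.8977]  K=[0.6693 0.0044; -0.0102 0.5659]  nu=[2.7171, -1.2080]  x^+=[1.5816, -2.9864]  P^+=[0.2145 -0.0241; -0.0241 0.2217]

x_post = [1.5816, -2.9864]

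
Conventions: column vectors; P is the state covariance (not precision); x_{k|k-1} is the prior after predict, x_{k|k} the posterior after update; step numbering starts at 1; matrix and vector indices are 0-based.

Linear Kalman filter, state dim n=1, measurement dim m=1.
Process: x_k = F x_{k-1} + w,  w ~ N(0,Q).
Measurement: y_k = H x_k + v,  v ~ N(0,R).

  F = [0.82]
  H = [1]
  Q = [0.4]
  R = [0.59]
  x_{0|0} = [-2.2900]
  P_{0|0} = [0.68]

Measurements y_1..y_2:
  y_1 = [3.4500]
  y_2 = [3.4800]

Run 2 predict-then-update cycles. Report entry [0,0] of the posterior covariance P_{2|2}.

P_post[0,0] = 0.3058

step 1: x^-=[-1.8778]  P^-=[0.8572]  S=[1.4472]  K=[0.5923]  nu=[5.3278]  x^+=[1.2780]  P^+=[0.3495]
step 2: x^-=[1.0480]  P^-=[0.6350]  S=[1.2250]  K=[0.5184]  nu=[2.4320]  x^+=[2.3086]  P^+=[0.3058]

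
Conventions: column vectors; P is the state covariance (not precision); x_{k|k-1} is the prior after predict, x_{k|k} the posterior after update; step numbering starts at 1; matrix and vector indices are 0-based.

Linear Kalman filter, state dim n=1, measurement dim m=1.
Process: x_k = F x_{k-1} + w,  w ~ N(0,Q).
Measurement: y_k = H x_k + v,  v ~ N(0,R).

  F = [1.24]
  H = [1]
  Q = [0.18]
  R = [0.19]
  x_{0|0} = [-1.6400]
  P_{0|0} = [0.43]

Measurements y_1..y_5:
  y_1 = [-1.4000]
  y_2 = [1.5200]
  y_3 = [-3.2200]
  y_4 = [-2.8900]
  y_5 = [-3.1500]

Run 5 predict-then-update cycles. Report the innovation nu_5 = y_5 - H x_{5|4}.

innov = [0.2416]

step 1: x^-=[-2.0336]  P^-=[0.8412]  S=[1.0312]  K=[0.8157]  nu=[0.6336]  x^+=[-1.5167]  P^+=[0.1550]
step 2: x^-=[-1.8808]  P^-=[0.4183]  S=[0.6083]  K=[0.6877]  nu=[3.4008]  x^+=[0.4578]  P^+=[0.1307]
step 3: x^-=[0.5677]  P^-=[0.3809]  S=[0.5709]  K=[0.6672]  nu=[-3.7877]  x^+=[-1.9594]  P^+=[0.1268]
step 4: x^-=[-2.4297]  P^-=[0.3749]  S=[0.5649]  K=[0.6637]  nu=[-0.4603]  x^+=[-2.7352]  P^+=[0.1261]
step 5: x^-=[-3.3916]  P^-=[0.3739]  S=[0.5639]  K=[0.6631]  nu=[0.2416]  x^+=[-3.2314]  P^+=[0.1260]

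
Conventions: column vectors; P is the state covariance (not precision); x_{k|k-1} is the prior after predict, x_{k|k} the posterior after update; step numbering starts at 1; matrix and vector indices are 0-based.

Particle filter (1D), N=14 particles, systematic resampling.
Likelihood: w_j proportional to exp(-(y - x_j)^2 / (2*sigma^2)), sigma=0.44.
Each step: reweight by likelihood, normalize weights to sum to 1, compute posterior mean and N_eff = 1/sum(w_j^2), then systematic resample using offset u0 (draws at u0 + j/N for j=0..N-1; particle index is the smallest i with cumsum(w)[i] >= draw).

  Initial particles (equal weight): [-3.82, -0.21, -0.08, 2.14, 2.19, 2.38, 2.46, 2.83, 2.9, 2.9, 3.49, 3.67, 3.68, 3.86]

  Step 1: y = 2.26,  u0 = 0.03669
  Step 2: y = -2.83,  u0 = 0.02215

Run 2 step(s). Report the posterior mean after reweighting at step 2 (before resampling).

post_mean = 2.1482

step 1: w=[0.0000, 0.0000, 0.0000, 0.1936, 0.1985, 0.1936, 0.1813, 0.0868, 0.0698, 0.0698, 0.0040, 0.0012, 0.0011, 0.0003]  mean=2.4298  Neff=6.0778  idx=[3, 3, 3, 4, 4, 5, 5, 5, 6, 6, 6, 7, 8, 9]
step 2: w=[0.2812, 0.2812, 0.2812, 0.0774, 0.0774, 0.0005, 0.0005, 0.0005, 0.0001, 0.0001, 0.0001, 0.0000, 0.0000, 0.0000]  mean=2.1482  Neff=4.0137  idx=[0, 0, 0, 0, 1, 1, 1, 1, 2, 2, 2, 2, 3, 4]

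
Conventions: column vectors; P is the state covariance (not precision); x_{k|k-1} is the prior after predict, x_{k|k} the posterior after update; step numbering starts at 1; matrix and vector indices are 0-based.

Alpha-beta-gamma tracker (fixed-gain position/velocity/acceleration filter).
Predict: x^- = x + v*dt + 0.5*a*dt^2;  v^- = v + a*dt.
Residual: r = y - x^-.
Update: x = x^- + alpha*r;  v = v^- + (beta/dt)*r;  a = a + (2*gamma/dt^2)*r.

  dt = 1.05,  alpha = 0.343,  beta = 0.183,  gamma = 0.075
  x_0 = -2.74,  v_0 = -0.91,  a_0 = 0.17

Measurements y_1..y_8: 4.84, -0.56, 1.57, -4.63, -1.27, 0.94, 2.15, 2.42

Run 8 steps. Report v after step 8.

v_post = -2.4348

step 1: x_pred=-3.6018  r=8.4418  x^+=-0.7063  v^+=0.7398  a^+=1.3185
step 2: x_pred=0.7974  r=-1.3574  x^+=0.3318  v^+=1.8877  a^+=1.1339
step 3: x_pred=2.9389  r=-1.3689  x^+=2.4694  v^+=2.8397  a^+=0.9476
step 4: x_pred=5.9734  r=-10.6034  x^+=2.3364  v^+=1.9866  a^+=-0.4950
step 5: x_pred=4.1495  r=-5.4195  x^+=2.2906  v^+=0.5223  a^+=-1.2324
step 6: x_pred=2.1597  r=-1.2197  x^+=1.7414  v^+=-0.9842  a^+=-1.3983
step 7: x_pred=-0.0629  r=2.2129  x^+=0.6961  v^+=-2.0668  a^+=-1.0972
step 8: x_pred=-2.0789  r=4.4989  x^+=-0.5358  v^+=-2.4348  a^+=-0.4852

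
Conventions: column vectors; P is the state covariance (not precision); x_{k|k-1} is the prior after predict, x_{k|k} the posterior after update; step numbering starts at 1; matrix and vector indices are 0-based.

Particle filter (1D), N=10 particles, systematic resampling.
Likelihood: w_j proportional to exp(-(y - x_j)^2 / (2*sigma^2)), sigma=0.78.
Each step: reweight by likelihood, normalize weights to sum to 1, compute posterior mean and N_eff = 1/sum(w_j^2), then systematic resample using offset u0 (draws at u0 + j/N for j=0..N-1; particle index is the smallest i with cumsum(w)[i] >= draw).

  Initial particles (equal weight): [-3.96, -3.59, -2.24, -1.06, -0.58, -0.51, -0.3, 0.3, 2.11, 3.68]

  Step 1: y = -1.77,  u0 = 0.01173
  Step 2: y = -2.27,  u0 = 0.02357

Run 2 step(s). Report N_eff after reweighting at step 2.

N_eff = 5.7618

step 1: w=[0.0082, 0.0278, 0.3530, 0.2797, 0.1322, 0.1148, 0.0717, 0.0125, 0.0000, 0.0000]  mean=-1.3727  Neff=4.1724  idx=[1, 2, 2, 2, 3, 3, 3, 4, 5, 5]
step 2: w=[0.0544, 0.2276, 0.2276, 0.2276, 0.0684, 0.0684, 0.0684, 0.0218, 0.0179, 0.0179]  mean=-1.9734  Neff=5.7618  idx=[0, 1, 1, 2, 2, 3, 3, 3, 5, 6]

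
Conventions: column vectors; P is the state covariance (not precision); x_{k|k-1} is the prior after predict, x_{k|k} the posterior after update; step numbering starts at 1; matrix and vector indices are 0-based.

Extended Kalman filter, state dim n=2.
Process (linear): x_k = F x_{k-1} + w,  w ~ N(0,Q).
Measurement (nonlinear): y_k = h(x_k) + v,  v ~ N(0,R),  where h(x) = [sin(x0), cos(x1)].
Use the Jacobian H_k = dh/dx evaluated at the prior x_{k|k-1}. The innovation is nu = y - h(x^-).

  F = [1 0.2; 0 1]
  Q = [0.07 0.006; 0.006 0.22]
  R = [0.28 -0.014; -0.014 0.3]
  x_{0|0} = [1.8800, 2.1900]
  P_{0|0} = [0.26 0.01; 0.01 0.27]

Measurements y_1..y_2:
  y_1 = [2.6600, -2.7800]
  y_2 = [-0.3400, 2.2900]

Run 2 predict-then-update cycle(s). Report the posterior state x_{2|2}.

step 1: x^-=[2.3180, 2.1900]  P^-=[0.3448 0.0700; 0.0700 0.4900]  H_jac=[-0.6796 0.0000; 0.0000 -0.8143]  S=[0.4392 0.0247; 0.0247 0.6249]  K=[-0.5295 -0.0703; -0.0725 -0.6356]  nu=[1.9264, -2.1996]  x^+=[1.4525, 3.4485]  P^+=[0.2167 0.0168; 0.0168 0.2329]
step 2: x^-=[2.1422, 3.4485]  P^-=[0.3027 0.0694; 0.0694 0.4529]  H_jac=[-0.5408 0.0000; 0.0000 0.3021]  S=[0.3685 -0.0253; -0.0253 0.3413]  K=[-0.4423 0.0286; -0.0746 0.3953]  nu=[-1.1812, 3.2433]  x^+=[2.7572, 4.8187]  P^+=[0.2297 0.0489; 0.0489 0.3960]

x_post = [2.7572, 4.8187]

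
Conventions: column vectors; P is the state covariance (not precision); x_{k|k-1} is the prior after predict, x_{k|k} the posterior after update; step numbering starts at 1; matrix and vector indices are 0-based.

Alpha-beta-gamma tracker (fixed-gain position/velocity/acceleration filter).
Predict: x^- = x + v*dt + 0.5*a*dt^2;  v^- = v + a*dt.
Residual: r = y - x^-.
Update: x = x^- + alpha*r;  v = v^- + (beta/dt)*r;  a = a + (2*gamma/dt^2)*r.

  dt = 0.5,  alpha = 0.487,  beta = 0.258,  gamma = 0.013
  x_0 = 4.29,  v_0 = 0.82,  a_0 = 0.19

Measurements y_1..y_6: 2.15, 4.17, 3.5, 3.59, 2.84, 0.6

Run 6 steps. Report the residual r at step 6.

resid = -2.3736

step 1: x_pred=4.7237  r=-2.5737  x^+=3.4703  v^+=-0.4131  a^+=-0.0777
step 2: x_pred=3.2541  r=0.9159  x^+=3.7001  v^+=0.0207  a^+=0.0176
step 3: x_pred=3.7127  r=-0.2127  x^+=3.6091  v^+=-0.0802  a^+=-0.0045
step 4: x_pred=3.5684  r=0.0216  x^+=3.5789  v^+=-0.0714  a^+=-0.0023
step 5: x_pred=3.5430  r=-0.7030  x^+=3.2006  v^+=-0.4353  a^+=-0.0754
step 6: x_pred=2.9736  r=-2.3736  x^+=1.8176  v^+=-1.6977  a^+=-0.3223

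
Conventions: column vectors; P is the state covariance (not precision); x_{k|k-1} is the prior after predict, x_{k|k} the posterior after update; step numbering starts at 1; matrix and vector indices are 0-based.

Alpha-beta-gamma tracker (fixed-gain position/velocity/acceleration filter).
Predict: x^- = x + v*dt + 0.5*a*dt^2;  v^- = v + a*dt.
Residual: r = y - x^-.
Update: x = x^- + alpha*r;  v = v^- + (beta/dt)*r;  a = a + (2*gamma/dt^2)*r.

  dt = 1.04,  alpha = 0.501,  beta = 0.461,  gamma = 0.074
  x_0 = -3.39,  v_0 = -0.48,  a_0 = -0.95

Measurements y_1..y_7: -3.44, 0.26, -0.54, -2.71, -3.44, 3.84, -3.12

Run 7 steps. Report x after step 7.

step 1: x_pred=-4.4030  r=0.9630  x^+=-3.9205  v^+=-1.0411  a^+=-0.8182
step 2: x_pred=-5.4458  r=5.7058  x^+=-2.5872  v^+=0.6371  a^+=-0.0375
step 3: x_pred=-1.9449  r=1.4049  x^+=-1.2410  v^+=1.2209  a^+=0.1548
step 4: x_pred=0.1123  r=-2.8223  x^+=-1.3016  v^+=0.1307  a^+=-0.2314
step 5: x_pred=-1.2908  r=-2.1492  x^+=-2.3676  v^+=-1.0626  a^+=-0.5255
step 6: x_pred=-3.7569  r=7.5969  x^+=0.0492  v^+=1.7583  a^+=0.5140
step 7: x_pred=2.1558  r=-5.2758  x^+=-0.4874  v^+=-0.0457  a^+=-0.2079

x_post = -0.4874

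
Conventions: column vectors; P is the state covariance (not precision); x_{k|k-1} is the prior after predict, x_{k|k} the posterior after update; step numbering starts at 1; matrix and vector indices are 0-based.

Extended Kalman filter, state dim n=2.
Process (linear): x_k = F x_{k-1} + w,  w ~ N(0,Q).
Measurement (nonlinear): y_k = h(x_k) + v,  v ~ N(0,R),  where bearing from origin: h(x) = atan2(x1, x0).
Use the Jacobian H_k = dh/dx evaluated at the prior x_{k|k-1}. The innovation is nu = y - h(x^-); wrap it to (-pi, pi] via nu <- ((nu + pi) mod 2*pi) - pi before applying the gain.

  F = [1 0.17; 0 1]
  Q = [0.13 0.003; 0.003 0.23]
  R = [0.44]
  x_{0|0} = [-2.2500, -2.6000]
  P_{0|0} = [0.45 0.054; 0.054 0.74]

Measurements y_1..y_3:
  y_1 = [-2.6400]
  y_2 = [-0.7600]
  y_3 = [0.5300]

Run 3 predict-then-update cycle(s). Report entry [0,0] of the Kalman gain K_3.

K[0,0] = 0.1433

step 1: x^-=[-2.6920, -2.6000]  P^-=[0.6197 0.1828; 0.1828 0.9700]  H_jac=[0.1856 -0.1922]  S=[0.4841]  K=[0.1650; -0.3150]  nu=[-0.2664]  x^+=[-2.7360, -2.5161]  P^+=[0.6066 0.2080; 0.2080 0.9220]
step 2: x^-=[-3.1637, -2.5161]  P^-=[0.8339 0.3677; 0.3677 1.1520]  H_jac=[0.1540 -0.1936]  S=[0.4810]  K=[0.1189; -0.3460]  nu=[1.7097]  x^+=[-2.9603, -3.1076]  P^+=[0.8271 0.3875; 0.3875 1.0944]
step 3: x^-=[-3.4886, -3.1076]  P^-=[1.1205 0.5765; 0.5765 1.3244]  H_jac=[0.1424 -0.1598]  S=[0.4703]  K=[0.1433; -0.2755]  nu=[2.9439]  x^+=[-3.0669, -3.9188]  P^+=[1.1108 0.5951; 0.5951 1.2887]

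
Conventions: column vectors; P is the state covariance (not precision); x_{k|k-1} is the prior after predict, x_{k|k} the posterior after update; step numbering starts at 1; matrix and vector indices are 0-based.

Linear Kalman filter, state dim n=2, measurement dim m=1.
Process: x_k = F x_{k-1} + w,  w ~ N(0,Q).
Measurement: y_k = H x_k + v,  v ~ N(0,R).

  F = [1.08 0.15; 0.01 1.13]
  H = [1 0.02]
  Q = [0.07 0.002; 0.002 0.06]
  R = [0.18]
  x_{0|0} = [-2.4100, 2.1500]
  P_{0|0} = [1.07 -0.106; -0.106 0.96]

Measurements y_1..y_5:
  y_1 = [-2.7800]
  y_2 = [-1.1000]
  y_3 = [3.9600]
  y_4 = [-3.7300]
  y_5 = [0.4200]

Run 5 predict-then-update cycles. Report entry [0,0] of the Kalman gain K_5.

step 1: x^-=[-2.2803, 2.4054]  P^-=[1.3053 0.0468; 0.0468 1.2835]  S=[1.4877]  K=[0.8780; 0.0487]  nu=[-0.5478]  x^+=[-2.7613, 2.3787]  P^+=[0.1584 -0.0168; -0.0168 1.2800]
step 2: x^-=[-2.6254, 2.6604]  P^-=[0.2781 0.2001; 0.2001 1.6941]  S=[0.4668]  K=[0.6043; 0.5013]  nu=[1.4722]  x^+=[-1.7357, 3.3983]  P^+=[0.1076 0.0587; 0.0587 1.5768]
step 3: x^-=[-1.3648, 3.8228]  P^-=[0.2500 0.3421; 0.3421 2.0747]  S=[0.4445]  K=[0.5778; 0.8630]  nu=[5.2483]  x^+=[1.6678, 8.3523]  P^+=[0.1016 0.1205; 0.1205 1.7436]
step 4: x^-=[3.0540, 9.4548]  P^-=[0.2668 0.4459; 0.4459 2.2892]  S=[0.4655]  K=[0.5922; 1.0561]  nu=[-6.9731]  x^+=[-1.0755, 2.0904]  P^+=[0.1035 0.1547; 0.1547 1.7700]
step 5: x^-=[-0.8480, 2.3514]  P^-=[0.2807 0.4922; 0.4922 2.3236]  S=[0.4813]  K=[0.6036; 1.1191]  nu=[1.2210]  x^+=[-0.1110, 3.7179]  P^+=[0.1053 0.1670; 0.1670 1.7208]

K[0,0] = 0.6036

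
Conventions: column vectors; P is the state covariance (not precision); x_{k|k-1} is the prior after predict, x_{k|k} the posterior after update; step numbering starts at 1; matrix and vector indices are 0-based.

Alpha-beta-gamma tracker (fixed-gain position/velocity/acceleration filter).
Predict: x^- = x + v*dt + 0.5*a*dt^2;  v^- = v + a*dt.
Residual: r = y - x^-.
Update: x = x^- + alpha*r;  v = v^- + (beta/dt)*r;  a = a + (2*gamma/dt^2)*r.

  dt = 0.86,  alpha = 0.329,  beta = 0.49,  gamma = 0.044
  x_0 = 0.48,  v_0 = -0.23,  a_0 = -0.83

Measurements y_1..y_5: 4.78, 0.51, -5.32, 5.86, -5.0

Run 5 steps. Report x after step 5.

x_post = -2.3931

step 1: x_pred=-0.0247  r=4.8047  x^+=1.5560  v^+=1.7938  a^+=-0.2583
step 2: x_pred=3.0031  r=-2.4931  x^+=2.1829  v^+=0.1511  a^+=-0.5550
step 3: x_pred=2.1076  r=-7.4276  x^+=-0.3361  v^+=-4.5582  a^+=-1.4387
step 4: x_pred=-4.7881  r=10.6481  x^+=-1.2849  v^+=0.2715  a^+=-0.1718
step 5: x_pred=-1.1149  r=-3.8851  x^+=-2.3931  v^+=-2.0898  a^+=-0.6340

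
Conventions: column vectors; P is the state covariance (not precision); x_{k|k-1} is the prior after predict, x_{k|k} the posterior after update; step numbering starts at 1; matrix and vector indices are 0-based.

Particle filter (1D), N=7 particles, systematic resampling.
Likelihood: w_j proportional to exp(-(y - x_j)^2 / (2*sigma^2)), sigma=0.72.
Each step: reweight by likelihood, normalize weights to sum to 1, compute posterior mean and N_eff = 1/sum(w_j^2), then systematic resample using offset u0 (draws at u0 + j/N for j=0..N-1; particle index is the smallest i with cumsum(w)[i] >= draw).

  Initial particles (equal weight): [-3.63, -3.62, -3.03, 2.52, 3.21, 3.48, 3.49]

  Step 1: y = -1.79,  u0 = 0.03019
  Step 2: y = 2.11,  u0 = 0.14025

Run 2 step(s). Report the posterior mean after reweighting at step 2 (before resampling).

post_mean = -3.0305

step 1: w=[0.1253, 0.1298, 0.7449, 0.0000, 0.0000, 0.0000, 0.0000]  mean=-3.1818  Neff=1.7025  idx=[0, 1, 2, 2, 2, 2, 2]
step 2: w=[0.0004, 0.0004, 0.1998, 0.1998, 0.1998, 0.1998, 0.1998]  mean=-3.0305  Neff=5.0078  idx=[2, 3, 4, 4, 5, 6, 6]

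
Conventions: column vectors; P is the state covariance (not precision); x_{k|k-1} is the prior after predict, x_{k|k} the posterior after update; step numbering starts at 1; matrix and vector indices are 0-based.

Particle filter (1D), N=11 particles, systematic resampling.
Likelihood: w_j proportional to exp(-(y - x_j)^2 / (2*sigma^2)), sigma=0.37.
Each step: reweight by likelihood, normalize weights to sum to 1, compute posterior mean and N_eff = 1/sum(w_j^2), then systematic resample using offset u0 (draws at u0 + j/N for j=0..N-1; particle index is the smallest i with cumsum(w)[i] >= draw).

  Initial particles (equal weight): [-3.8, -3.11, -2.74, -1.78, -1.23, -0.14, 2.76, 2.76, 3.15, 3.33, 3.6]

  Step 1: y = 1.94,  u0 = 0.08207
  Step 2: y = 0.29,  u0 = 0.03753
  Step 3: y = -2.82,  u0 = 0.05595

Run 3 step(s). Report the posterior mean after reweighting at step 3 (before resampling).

step 1: w=[0.0000, 0.0000, 0.0000, 0.0000, 0.0000, 0.0000, 0.4840, 0.4840, 0.0269, 0.0049, 0.0002]  mean=2.7734  Neff=2.1309  idx=[6, 6, 6, 6, 6, 7, 7, 7, 7, 7, 8]
step 2: w=[0.1000, 0.1000, 0.1000, 0.1000, 0.1000, 0.1000, 0.1000, 0.1000, 0.1000, 0.1000, 0.0001]  mean=2.7600  Neff=10.0010  idx=[0, 1, 2, 3, 4, 4, 5, 6, 7, 8, 9]
step 3: w=[0.0909, 0.0909, 0.0909, 0.0909, 0.0909, 0.0909, 0.0909, 0.0909, 0.0909, 0.0909, 0.0909]  mean=2.7600  Neff=11.0000  idx=[0, 1, 2, 3, 4, 5, 6, 7, 8, 9, 10]

post_mean = 2.7600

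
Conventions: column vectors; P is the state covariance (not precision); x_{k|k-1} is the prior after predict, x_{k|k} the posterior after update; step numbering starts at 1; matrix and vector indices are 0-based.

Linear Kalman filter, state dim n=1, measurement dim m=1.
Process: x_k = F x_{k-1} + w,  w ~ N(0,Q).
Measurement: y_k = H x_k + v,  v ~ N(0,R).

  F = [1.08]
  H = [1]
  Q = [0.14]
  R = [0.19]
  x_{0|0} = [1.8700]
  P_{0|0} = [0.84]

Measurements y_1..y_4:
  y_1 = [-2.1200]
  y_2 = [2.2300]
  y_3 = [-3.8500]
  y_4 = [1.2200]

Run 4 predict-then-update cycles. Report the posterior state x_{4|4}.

x_post = [-0.1432]

step 1: x^-=[2.0196]  P^-=[1.1198]  S=[1.3098]  K=[0.8549]  nu=[-4.1396]  x^+=[-1.5195]  P^+=[0.1624]
step 2: x^-=[-1.6411]  P^-=[0.3295]  S=[0.5195]  K=[0.6342]  nu=[3.8711]  x^+=[0.8141]  P^+=[0.1205]
step 3: x^-=[0.8793]  P^-=[0.2806]  S=[0.4706]  K=[0.5962]  nu=[-4.7293]  x^+=[-1.9404]  P^+=[0.1133]
step 4: x^-=[-2.0957]  P^-=[0.2721]  S=[0.4621]  K=[0.5889]  nu=[3.3157]  x^+=[-0.1432]  P^+=[0.1119]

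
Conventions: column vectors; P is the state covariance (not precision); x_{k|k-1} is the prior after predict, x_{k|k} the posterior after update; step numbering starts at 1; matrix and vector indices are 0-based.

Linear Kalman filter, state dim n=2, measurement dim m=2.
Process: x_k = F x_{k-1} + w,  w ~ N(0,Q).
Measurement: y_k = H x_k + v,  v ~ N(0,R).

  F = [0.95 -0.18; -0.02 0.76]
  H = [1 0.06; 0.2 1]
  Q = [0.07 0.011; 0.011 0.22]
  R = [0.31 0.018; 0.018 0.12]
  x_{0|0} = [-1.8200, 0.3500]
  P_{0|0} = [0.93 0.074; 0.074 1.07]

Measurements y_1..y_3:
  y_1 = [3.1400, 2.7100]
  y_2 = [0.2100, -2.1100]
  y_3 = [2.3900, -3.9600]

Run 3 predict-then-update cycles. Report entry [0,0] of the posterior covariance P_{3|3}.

step 1: x^-=[-1.7920, 0.3024]  P^-=[0.9187 -0.0994; -0.0994 0.8362]  S=[1.2198 0.1514; 0.1514 0.9532]  K=[0.7521 -0.0309; -0.1495 0.8801]  nu=[4.9139, 2.7660]  x^+=[1.8183, 2.0021]  P^+=[0.2348 -0.0371; -0.0371 0.1104]
step 2: x^-=[1.3670, 1.4852]  P^-=[0.2982 -0.0355; -0.0355 0.2850]  S=[0.6050 0.0588; 0.0588 0.4027]  K=[0.4905 -0.0117; -0.0989 0.7045]  nu=[-1.2461, -3.8686]  x^+=[0.8010, -1.1168]  P^+=[0.1533 -0.0232; -0.0232 0.0874]
step 3: x^-=[0.9620, -0.8648]  P^-=[0.2191 -0.0207; -0.0207 0.2712]  S=[0.5276 0.0571; 0.0571 0.3917]  K=[0.4130 -0.0013; -0.0836 0.6941]  nu=[1.4799, -3.2876]  x^+=[1.5774, -3.2703]  P^+=[0.1291 -0.0185; -0.0185 0.0855]

P_post[0,0] = 0.1291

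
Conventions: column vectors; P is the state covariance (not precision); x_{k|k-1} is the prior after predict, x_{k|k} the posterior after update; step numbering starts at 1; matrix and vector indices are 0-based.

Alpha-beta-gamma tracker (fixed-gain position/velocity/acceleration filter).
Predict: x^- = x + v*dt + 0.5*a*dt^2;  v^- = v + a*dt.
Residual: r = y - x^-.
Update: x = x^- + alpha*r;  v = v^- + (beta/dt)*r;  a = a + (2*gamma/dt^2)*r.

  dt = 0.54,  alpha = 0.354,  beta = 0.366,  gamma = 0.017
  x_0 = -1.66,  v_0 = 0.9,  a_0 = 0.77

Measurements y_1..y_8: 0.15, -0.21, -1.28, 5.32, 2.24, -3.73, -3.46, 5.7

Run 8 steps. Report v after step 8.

v_post = 0.4057

step 1: x_pred=-1.0617  r=1.2117  x^+=-0.6328  v^+=2.1371  a^+=0.9113
step 2: x_pred=0.6541  r=-0.8641  x^+=0.3482  v^+=2.0435  a^+=0.8105
step 3: x_pred=1.5699  r=-2.8499  x^+=0.5610  v^+=0.5496  a^+=0.4782
step 4: x_pred=0.9275  r=4.3925  x^+=2.4825  v^+=3.7850  a^+=0.9904
step 5: x_pred=4.6708  r=-2.4308  x^+=3.8103  v^+=2.6723  a^+=0.7070
step 6: x_pred=5.3564  r=-9.0864  x^+=2.1398  v^+=-3.1045  a^+=-0.3525
step 7: x_pred=0.4120  r=-3.8720  x^+=-0.9587  v^+=-5.9192  a^+=-0.8039
step 8: x_pred=-4.2723  r=9.9723  x^+=-0.7421  v^+=0.4057  a^+=0.3588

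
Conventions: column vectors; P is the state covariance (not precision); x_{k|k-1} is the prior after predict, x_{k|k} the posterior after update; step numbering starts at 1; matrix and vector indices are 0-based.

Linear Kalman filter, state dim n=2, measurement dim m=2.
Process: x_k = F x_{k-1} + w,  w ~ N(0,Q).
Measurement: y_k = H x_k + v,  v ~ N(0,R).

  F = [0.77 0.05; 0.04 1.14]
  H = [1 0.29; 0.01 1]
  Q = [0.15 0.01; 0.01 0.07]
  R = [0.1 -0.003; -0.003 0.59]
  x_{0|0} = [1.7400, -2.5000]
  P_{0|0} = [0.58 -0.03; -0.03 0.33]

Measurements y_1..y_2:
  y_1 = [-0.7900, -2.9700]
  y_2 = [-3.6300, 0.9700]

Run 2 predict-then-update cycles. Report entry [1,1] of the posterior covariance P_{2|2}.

step 1: x^-=[1.2148, -2.7804]  P^-=[0.4924 0.0203; 0.0203 0.4971]  S=[0.6460 0.1664; 0.1664 1.0875]  K=[0.7968 -0.0988; 0.1424 0.4355]  nu=[-1.1985, -0.2017]  x^+=[0.2798, -3.0389]  P^+=[0.0979 -0.0616; -0.0616 0.2571]
step 2: x^-=[0.0635, -3.4531]  P^-=[0.2039 -0.0266; -0.0266 0.3987]  S=[0.3220 0.0880; 0.0880 0.9882]  K=[0.6314 -0.0811; 0.1705 0.3880]  nu=[-2.6921, 4.4225]  x^+=[-1.9949, -2.1962]  P^+=[0.0780 -0.0505; -0.0505 0.2289]

P_post[1,1] = 0.2289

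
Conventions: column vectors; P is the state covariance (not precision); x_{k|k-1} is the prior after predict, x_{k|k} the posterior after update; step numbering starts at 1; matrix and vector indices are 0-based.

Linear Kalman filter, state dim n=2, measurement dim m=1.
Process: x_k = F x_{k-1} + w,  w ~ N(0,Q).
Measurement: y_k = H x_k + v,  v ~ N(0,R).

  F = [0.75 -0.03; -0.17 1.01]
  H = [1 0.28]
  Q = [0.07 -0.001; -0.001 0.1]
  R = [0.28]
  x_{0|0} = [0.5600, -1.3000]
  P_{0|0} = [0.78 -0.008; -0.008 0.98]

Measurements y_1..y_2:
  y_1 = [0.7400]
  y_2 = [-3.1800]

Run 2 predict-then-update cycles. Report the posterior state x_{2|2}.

step 1: x^-=[0.4590, -1.4082]  P^-=[0.5100 -0.1362; -0.1362 1.1250]  S=[0.8019]  K=[0.5884; 0.2229]  nu=[0.6753]  x^+=[0.8564, -1.2577]  P^+=[0.2324 -0.2414; -0.2414 1.0851]
step 2: x^-=[0.6800, -1.4158]  P^-=[0.2125 -0.2476; -0.2476 1.2966]  S=[0.4555]  K=[0.3144; 0.2534]  nu=[-3.4636]  x^+=[-0.4089, -2.2935]  P^+=[0.1675 -0.2839; -0.2839 1.2673]

x_post = [-0.4089, -2.2935]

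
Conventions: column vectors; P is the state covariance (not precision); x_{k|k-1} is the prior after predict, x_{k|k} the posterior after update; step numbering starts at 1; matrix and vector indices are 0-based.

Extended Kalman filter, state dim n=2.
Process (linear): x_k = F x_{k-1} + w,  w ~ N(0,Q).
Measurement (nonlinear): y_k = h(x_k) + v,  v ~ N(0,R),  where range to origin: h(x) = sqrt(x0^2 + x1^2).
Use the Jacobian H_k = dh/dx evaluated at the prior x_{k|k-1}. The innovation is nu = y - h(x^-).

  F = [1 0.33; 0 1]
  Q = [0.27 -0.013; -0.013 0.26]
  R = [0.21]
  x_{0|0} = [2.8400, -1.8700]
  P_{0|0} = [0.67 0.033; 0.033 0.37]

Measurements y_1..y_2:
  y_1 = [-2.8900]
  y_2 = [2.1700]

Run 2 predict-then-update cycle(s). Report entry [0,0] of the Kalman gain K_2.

K[0,0] = -0.8366

step 1: x^-=[2.2229, -1.8700]  P^-=[1.0021 0.1421; 0.1421 0.6300]  H_jac=[0.7652 -0.6437]  S=[0.9179]  K=[0.7358; -0.3234]  nu=[-5.7949]  x^+=[-2.0408, 0.0039]  P^+=[0.5052 0.3605; 0.3605 0.5340]
step 2: x^-=[-2.0395, 0.0039]  P^-=[1.0713 0.5237; 0.5237 0.7940]  H_jac=[-1.0000 0.0019]  S=[1.2792]  K=[-0.8366; -0.4082]  nu=[0.1305]  x^+=[-2.1487, -0.0493]  P^+=[0.1759 0.0868; 0.0868 0.5809]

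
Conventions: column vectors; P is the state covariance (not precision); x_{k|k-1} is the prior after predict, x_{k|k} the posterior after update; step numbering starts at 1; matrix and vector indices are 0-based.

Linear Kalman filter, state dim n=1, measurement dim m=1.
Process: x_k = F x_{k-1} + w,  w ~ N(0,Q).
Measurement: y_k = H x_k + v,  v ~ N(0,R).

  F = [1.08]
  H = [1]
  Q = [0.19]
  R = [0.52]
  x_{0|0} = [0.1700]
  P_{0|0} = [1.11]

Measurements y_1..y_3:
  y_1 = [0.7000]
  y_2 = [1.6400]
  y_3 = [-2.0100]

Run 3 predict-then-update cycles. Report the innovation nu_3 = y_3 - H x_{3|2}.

step 1: x^-=[0.1836]  P^-=[1.4847]  S=[2.0047]  K=[0.7406]  nu=[0.5164]  x^+=[0.5661]  P^+=[0.3851]
step 2: x^-=[0.6113]  P^-=[0.6392]  S=[1.1592]  K=[0.5514]  nu=[1.0287]  x^+=[1.1786]  P^+=[0.2867]
step 3: x^-=[1.2728]  P^-=[0.5244]  S=[1.0444]  K=[0.5021]  nu=[-3.2828]  x^+=[-0.3756]  P^+=[0.2611]

innov = [-3.2828]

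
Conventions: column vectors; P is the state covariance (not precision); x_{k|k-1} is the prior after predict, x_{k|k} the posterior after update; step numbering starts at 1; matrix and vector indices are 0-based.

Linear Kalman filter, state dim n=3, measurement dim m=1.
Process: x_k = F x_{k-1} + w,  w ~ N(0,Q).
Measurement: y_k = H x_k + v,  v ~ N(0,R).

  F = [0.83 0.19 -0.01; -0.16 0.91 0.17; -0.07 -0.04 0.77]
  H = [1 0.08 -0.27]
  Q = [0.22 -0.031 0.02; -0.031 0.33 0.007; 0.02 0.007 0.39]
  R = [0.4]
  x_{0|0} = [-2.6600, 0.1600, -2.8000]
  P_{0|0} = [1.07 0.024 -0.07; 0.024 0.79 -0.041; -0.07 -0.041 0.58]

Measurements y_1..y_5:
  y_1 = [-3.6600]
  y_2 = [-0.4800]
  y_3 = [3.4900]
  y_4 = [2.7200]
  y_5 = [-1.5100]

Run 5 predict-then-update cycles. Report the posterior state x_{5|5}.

x_post = [-0.0889, -0.1860, -0.8995]

step 1: x^-=[-2.1494, 0.0952, -1.9762]  P^-=[0.9946 -0.0310 -0.1046; -0.0310 1.0125 0.0458; -0.1046 0.0458 0.7506]  S=[1.5053]  K=[0.6778; 0.0250; -0.2017]  nu=[-2.0518]  x^+=[-3.5402, 0.0439, -1.5624]  P^+=[0.3030 -0.0565 0.1012; -0.0565 1.0115 0.0534; 0.1012 0.0534 0.6894]
step 2: x^-=[-2.9144, 0.3408, -0.9570]  P^-=[0.4456 0.0772 0.0646; 0.0772 1.2228 0.0904; 0.0646 0.0904 0.7873]  S=[0.8844]  K=[0.4911; 0.1703; -0.1591]  nu=[2.1487]  x^+=[-1.8591, 0.7067, -1.2990]  P^+=[0.2323 0.0032 0.1337; 0.0032 1.1972 0.1144; 0.1337 0.1144 0.7649]
step 3: x^-=[-1.3958, 0.7197, -0.8983]  P^-=[0.4217 0.1679 0.0937; 0.1679 1.3766 0.1273; 0.0937 0.1273 0.8251]  S=[0.8614]  K=[0.4757; 0.2829; -0.1380]  nu=[4.5857]  x^+=[0.7858, 2.0170, -1.5313]  P^+=[0.2267 0.0520 0.1503; 0.0520 1.3077 0.1609; 0.1503 0.1609 0.8087]
step 4: x^-=[1.0508, 1.4494, -1.3148]  P^-=[0.4368 0.2265 0.1080; 0.2265 1.4685 0.1562; 0.1080 0.1562 0.8469]  S=[0.8791]  K=[0.4843; 0.3433; -0.1231]  nu=[1.1983]  x^+=[1.6311, 1.8608, -1.4622]  P^+=[0.2306 0.0803 0.1604; 0.0803 1.3649 0.1933; 0.1604 0.1933 0.8336]
step 5: x^-=[1.7220, 1.1837, -1.3145]  P^-=[0.4501 0.2586 0.1170; 0.2586 1.5180 0.1769; 0.1170 0.1769 0.8588]  S=[0.8930]  K=[0.4919; 0.3720; -0.1127]  nu=[-3.6816]  x^+=[-0.0889, -0.1860, -0.8995]  P^+=[0.2341 0.0951 0.1666; 0.0951 1.3944 0.2143; 0.1666 0.2143 0.8474]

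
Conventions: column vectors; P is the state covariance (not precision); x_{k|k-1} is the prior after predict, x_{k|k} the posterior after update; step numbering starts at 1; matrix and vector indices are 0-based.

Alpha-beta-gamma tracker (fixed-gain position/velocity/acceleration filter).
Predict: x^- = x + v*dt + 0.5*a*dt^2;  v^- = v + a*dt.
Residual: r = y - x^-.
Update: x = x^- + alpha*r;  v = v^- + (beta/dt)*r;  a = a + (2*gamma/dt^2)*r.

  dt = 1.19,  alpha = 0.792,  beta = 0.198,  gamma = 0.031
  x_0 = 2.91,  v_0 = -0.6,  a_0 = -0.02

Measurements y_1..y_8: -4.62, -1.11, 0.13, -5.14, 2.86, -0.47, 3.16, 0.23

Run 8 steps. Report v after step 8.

v_post = 0.6622

step 1: x_pred=2.1818  r=-6.8018  x^+=-3.2052  v^+=-1.7555  a^+=-0.3178
step 2: x_pred=-5.5193  r=4.4093  x^+=-2.0271  v^+=-1.4001  a^+=-0.1247
step 3: x_pred=-3.7815  r=3.9115  x^+=-0.6836  v^+=-0.8977  a^+=0.0465
step 4: x_pred=-1.7189  r=-3.4211  x^+=-4.4284  v^+=-1.4116  a^+=-0.1033
step 5: x_pred=-6.1813  r=9.0413  x^+=0.9794  v^+=-0.0301  a^+=0.2926
step 6: x_pred=1.1507  r=-1.6207  x^+=-0.1329  v^+=0.0484  a^+=0.2216
step 7: x_pred=0.0816  r=3.0784  x^+=2.5197  v^+=0.8243  a^+=0.3564
step 8: x_pred=3.7530  r=-3.5230  x^+=0.9628  v^+=0.6622  a^+=0.2021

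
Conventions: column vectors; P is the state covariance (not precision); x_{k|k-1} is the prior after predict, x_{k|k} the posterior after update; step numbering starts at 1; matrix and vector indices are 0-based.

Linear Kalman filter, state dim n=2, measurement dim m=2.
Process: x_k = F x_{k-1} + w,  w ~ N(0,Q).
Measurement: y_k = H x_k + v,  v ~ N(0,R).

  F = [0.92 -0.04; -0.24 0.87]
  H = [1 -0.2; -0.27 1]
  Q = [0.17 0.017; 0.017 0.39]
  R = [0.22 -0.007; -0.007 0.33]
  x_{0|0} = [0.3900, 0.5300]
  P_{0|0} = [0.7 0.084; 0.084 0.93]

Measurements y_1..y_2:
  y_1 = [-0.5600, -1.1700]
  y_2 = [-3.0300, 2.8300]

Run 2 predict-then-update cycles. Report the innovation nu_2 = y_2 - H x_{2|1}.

step 1: x^-=[0.3376, 0.3675]  P^-=[0.7578 -0.1019; -0.1019 1.0992]  S=[1.0625 -0.5388; -0.5388 1.5394]  K=[0.7677 0.0696; 0.0831 0.7610]  nu=[-0.8241, -1.4463]  x^+=[-0.3957, -0.8016]  P^+=[0.1817 0.0667; 0.0667 0.2685]
step 2: x^-=[-0.3320, -0.6024]  P^-=[0.3193 0.0215; 0.0215 0.5759]  S=[0.5538 -0.1857; -0.1857 0.9175]  K=[0.5850 0.0479; 0.0421 0.6298]  nu=[-2.8185, 3.3428]  x^+=[-1.8206, 1.3843]  P^+=[0.1382 0.0490; 0.0490 0.2208]

innov = [-2.8185, 3.3428]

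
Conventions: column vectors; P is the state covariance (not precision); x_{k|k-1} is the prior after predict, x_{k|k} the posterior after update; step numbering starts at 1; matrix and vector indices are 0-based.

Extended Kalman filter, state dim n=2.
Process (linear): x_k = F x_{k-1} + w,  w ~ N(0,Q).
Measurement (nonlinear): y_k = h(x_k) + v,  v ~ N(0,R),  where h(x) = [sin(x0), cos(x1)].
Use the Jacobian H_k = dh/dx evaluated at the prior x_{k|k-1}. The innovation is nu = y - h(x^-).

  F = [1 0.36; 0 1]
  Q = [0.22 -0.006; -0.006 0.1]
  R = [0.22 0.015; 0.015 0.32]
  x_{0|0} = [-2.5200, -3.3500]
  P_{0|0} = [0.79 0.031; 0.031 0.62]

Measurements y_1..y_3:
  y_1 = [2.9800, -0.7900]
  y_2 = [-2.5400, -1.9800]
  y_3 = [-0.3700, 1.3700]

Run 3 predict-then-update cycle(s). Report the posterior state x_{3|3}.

step 1: x^-=[-3.7260, -3.3500]  P^-=[1.1127 0.2482; 0.2482 0.7200]  H_jac=[-0.8340 0.0000; 0.0000 -0.2069]  S=[0.9940 0.0578; 0.0578 0.3508]  K=[-0.9341 0.0076; -0.1853 -0.3941]  nu=[2.4283, 0.1884]  x^+=[-5.9927, -3.8743]  P^+=[0.2462 0.0560; 0.0560 0.6229]
step 2: x^-=[-7.3875, -3.8743]  P^-=[0.5873 0.2742; 0.2742 0.7229]  H_jac=[0.4498 0.0000; 0.0000 -0.6689]  S=[0.3388 -0.0675; -0.0675 0.6434]  K=[0.7383 -0.2076; 0.2189 -0.7285]  nu=[-1.6469, -1.2366]  x^+=[-8.3465, -3.3338]  P^+=[0.3542 0.0828; 0.0828 0.3436]
step 3: x^-=[-9.5467, -3.3338]  P^-=[0.6783 0.2005; 0.2005 0.4436]  H_jac=[-0.9926 0.0000; 0.0000 -0.1911]  S=[0.8883 0.0530; 0.0530 0.3362]  K=[-0.7583 0.0057; -0.2110 -0.2189]  nu=[-0.4916, 2.3516]  x^+=[-9.1606, -3.7448]  P^+=[0.1680 0.0501; 0.0501 0.3831]

x_post = [-9.1606, -3.7448]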